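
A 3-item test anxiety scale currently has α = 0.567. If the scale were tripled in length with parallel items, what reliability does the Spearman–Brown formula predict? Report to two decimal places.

predicted reliability = 0.80

Length factor m = 3
α' = m·α / (1 + (m−1)·α)
   = 3 × 0.567 / (1 + (3 − 1) × 0.567)
   = 1.7010 / 2.1340 = 0.80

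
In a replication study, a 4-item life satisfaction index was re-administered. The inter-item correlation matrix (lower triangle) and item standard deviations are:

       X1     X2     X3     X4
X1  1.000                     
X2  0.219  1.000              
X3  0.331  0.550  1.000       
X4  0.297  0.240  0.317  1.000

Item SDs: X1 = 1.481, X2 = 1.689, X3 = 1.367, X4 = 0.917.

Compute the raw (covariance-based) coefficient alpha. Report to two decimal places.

coefficient alpha = 0.65

Σσ²ᵢ = 1.481² + 1.689² + 1.367² + 0.917² = 7.7557
Covariances σ_ij = r_ij · s_i · s_j:
  σ(X1,X2) = 0.219 × 1.481 × 1.689 = 0.5478
  σ(X1,X3) = 0.331 × 1.481 × 1.367 = 0.6701
  σ(X1,X4) = 0.297 × 1.481 × 0.917 = 0.4033
  σ(X2,X3) = 0.550 × 1.689 × 1.367 = 1.2699
  σ(X2,X4) = 0.240 × 1.689 × 0.917 = 0.3717
  σ(X3,X4) = 0.317 × 1.367 × 0.917 = 0.3974
σ²_T = Σσ²ᵢ + 2·Σσ_ij = 7.7557 + 2 × 3.6602 = 15.0761
α = (4/3)·(1 − 7.7557/15.0761) = 0.65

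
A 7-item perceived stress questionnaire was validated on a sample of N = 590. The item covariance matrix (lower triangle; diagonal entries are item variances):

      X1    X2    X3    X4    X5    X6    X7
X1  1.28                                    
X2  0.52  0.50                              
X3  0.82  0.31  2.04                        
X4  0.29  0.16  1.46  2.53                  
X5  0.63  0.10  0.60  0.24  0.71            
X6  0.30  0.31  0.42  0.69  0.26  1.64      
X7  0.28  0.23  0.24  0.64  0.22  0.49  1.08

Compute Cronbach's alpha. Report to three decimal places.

Cronbach's alpha = 0.762

sum of item variances = 1.28 + 0.50 + 2.04 + 2.53 + 0.71 + 1.64 + 1.08 = 9.78
Sum of the distinct covariances = 9.21
total variance = 9.78 + 2 × 9.21 = 28.20
α = (k/(k−1))·(1 − sum of item variances/total variance) = (7/6)·(1 − 9.78/28.20) = 0.762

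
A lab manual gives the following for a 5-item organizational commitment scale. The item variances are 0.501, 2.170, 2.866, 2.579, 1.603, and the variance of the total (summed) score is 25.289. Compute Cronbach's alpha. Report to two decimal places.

sum of item variances = 0.501 + 2.170 + 2.866 + 2.579 + 1.603 = 9.719
α = (k/(k−1))·(1 − sum of item variances/σ²_T) = (5/4)·(1 − 9.719/25.289) = 0.77

α = 0.77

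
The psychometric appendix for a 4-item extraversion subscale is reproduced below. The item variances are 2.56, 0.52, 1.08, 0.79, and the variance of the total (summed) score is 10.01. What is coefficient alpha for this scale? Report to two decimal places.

α = 0.67

Σσᵢ² = 2.56 + 0.52 + 1.08 + 0.79 = 4.95
α = (k/(k−1))·(1 − Σσᵢ²/σ²_total) = (4/3)·(1 − 4.95/10.01) = 0.67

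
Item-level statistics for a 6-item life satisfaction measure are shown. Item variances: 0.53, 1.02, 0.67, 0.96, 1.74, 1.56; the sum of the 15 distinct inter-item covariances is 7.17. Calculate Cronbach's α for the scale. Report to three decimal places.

sum of item variances = 0.53 + 1.02 + 0.67 + 0.96 + 1.74 + 1.56 = 6.48
Sum of distinct covariances = 7.17
total variance = sum of item variances + 2·Σcov = 6.48 + 2 × 7.17 = 20.82
α = (6/5)·(1 − 6.48/20.82) = 0.827

α = 0.827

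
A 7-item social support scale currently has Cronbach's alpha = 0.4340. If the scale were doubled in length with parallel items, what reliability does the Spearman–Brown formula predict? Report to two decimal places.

Length factor m = 2
α' = m·α / (1 + (m−1)·α)
   = 2 × 0.4340 / (1 + (2 − 1) × 0.4340)
   = 0.8680 / 1.4340 = 0.61

predicted reliability = 0.61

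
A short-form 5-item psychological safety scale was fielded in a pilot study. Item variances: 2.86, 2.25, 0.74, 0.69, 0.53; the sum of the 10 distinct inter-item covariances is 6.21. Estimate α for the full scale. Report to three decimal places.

α = 0.797

Σσᵢ² = 2.86 + 2.25 + 0.74 + 0.69 + 0.53 = 7.07
Sum of distinct covariances = 6.21
Var(T) = Σσᵢ² + 2·Σcov = 7.07 + 2 × 6.21 = 19.49
α = (5/4)·(1 − 7.07/19.49) = 0.797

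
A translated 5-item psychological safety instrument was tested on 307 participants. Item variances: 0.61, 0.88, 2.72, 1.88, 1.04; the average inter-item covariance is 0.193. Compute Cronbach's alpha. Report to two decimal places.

α = 0.44

Σσ²ᵢ = 0.61 + 0.88 + 2.72 + 1.88 + 1.04 = 7.13
Sum of the 10 distinct covariances = 10 × 0.193 = 1.930
total variance = Σσ²ᵢ + 2·Σcov = 7.13 + 2 × 1.930 = 10.990
α = (5/4)·(1 − 7.13/10.990) = 0.44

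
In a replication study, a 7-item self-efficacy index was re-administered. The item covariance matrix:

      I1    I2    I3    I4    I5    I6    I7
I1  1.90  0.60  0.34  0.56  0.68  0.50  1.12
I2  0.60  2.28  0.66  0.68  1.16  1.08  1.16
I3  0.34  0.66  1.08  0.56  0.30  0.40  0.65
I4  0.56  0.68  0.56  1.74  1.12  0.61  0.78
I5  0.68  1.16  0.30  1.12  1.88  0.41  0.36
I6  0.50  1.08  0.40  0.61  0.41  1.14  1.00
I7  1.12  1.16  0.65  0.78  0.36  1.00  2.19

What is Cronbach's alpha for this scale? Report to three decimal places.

α = 0.825

Σσ²ᵢ = 1.90 + 2.28 + 1.08 + 1.74 + 1.88 + 1.14 + 2.19 = 12.21
Σ_{i<j} σ_ij = 14.73
total variance = 12.21 + 2 × 14.73 = 41.67
α = (k/(k−1))·(1 − Σσ²ᵢ/total variance) = (7/6)·(1 − 12.21/41.67) = 0.825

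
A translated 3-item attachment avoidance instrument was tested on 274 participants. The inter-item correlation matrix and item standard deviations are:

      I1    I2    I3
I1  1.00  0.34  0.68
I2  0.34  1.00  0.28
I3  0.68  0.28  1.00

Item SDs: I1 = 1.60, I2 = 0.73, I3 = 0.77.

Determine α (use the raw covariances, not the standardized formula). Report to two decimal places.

Σσ²ᵢ = 1.60² + 0.73² + 0.77² = 3.6858
Covariances σ_ij = r_ij · s_i · s_j:
  σ(I1,I2) = 0.34 × 1.60 × 0.73 = 0.3971
  σ(I1,I3) = 0.68 × 1.60 × 0.77 = 0.8378
  σ(I2,I3) = 0.28 × 0.73 × 0.77 = 0.1574
σ²_T = Σσ²ᵢ + 2·Σσ_ij = 3.6858 + 2 × 1.3923 = 6.4704
α = (3/2)·(1 − 3.6858/6.4704) = 0.65

α = 0.65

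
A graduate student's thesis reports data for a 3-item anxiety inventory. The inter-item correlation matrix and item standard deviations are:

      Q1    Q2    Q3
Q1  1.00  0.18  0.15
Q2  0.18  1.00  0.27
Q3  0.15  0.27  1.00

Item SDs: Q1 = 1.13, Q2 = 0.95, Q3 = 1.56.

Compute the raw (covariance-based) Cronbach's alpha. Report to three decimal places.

Cronbach's alpha = 0.407

Σσ²ᵢ = 1.13² + 0.95² + 1.56² = 4.6130
Covariances σ_ij = r_ij · s_i · s_j:
  σ(Q1,Q2) = 0.18 × 1.13 × 0.95 = 0.1932
  σ(Q1,Q3) = 0.15 × 1.13 × 1.56 = 0.2644
  σ(Q2,Q3) = 0.27 × 0.95 × 1.56 = 0.4001
σ²_T = Σσ²ᵢ + 2·Σσ_ij = 4.6130 + 2 × 0.8577 = 6.3284
α = (3/2)·(1 − 4.6130/6.3284) = 0.407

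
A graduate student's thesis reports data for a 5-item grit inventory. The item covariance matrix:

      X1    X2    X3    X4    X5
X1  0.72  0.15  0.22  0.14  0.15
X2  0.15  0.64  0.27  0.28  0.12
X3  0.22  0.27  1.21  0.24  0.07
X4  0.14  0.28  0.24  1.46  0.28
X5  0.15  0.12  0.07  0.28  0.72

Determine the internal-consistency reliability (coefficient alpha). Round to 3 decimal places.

coefficient alpha = 0.559

sum of item variances = 0.72 + 0.64 + 1.21 + 1.46 + 0.72 = 4.75
Sum of the distinct covariances = 1.92
σ²_total = 4.75 + 2 × 1.92 = 8.59
α = (k/(k−1))·(1 − sum of item variances/σ²_total) = (5/4)·(1 − 4.75/8.59) = 0.559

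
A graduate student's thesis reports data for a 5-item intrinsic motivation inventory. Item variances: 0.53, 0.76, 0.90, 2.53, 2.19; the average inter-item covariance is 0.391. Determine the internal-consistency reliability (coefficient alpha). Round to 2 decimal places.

α = 0.66

sum of item variances = 0.53 + 0.76 + 0.90 + 2.53 + 2.19 = 6.91
Sum of the 10 distinct covariances = 10 × 0.391 = 3.910
σ²_total = sum of item variances + 2·Σcov = 6.91 + 2 × 3.910 = 14.730
α = (5/4)·(1 − 6.91/14.730) = 0.66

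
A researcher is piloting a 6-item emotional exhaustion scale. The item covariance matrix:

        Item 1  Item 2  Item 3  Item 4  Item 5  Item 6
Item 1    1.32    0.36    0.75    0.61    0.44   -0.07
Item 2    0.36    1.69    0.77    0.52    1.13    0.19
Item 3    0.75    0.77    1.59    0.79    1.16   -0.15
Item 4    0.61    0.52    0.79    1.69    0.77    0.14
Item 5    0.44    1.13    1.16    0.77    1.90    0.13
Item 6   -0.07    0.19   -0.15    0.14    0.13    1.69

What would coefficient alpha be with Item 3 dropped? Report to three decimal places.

Remaining items: Item 1, Item 2, Item 4, Item 5, Item 6 (k = 5).
Σσ²ᵢ = 1.32 + 1.69 + 1.69 + 1.90 + 1.69 = 8.29
total variance = 8.29 + 2 × 4.22 = 16.73
α (item deleted) = (5/4)·(1 − 8.29/16.73) = 0.631

α = 0.631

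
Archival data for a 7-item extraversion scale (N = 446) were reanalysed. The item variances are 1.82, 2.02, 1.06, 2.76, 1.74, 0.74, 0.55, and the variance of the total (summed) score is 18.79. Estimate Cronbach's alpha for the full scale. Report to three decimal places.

Cronbach's alpha = 0.503

sum of item variances = 1.82 + 2.02 + 1.06 + 2.76 + 1.74 + 0.74 + 0.55 = 10.69
α = (k/(k−1))·(1 − sum of item variances/σ²_total) = (7/6)·(1 − 10.69/18.79) = 0.503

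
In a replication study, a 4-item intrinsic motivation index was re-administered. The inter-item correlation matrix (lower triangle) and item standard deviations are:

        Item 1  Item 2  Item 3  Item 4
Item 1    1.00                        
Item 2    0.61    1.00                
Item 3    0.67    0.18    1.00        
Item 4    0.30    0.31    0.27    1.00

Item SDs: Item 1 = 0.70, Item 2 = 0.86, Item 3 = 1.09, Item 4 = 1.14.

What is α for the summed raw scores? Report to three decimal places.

Σσ²ᵢ = 0.70² + 0.86² + 1.09² + 1.14² = 3.7173
Covariances σ_ij = r_ij · s_i · s_j:
  σ(Item 1,Item 2) = 0.61 × 0.70 × 0.86 = 0.3672
  σ(Item 1,Item 3) = 0.67 × 0.70 × 1.09 = 0.5112
  σ(Item 1,Item 4) = 0.30 × 0.70 × 1.14 = 0.2394
  σ(Item 2,Item 3) = 0.18 × 0.86 × 1.09 = 0.1687
  σ(Item 2,Item 4) = 0.31 × 0.86 × 1.14 = 0.3039
  σ(Item 3,Item 4) = 0.27 × 1.09 × 1.14 = 0.3355
σ²_T = Σσ²ᵢ + 2·Σσ_ij = 3.7173 + 2 × 1.9259 = 7.5691
α = (4/3)·(1 − 3.7173/7.5691) = 0.679

α = 0.679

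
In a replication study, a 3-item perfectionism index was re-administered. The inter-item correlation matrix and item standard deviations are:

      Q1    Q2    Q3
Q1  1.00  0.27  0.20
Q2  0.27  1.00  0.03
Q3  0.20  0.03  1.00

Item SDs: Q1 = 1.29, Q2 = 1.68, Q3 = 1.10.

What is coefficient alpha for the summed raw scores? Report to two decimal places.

Σσ²ᵢ = 1.29² + 1.68² + 1.10² = 5.6965
Covariances σ_ij = r_ij · s_i · s_j:
  σ(Q1,Q2) = 0.27 × 1.29 × 1.68 = 0.5851
  σ(Q1,Q3) = 0.20 × 1.29 × 1.10 = 0.2838
  σ(Q2,Q3) = 0.03 × 1.68 × 1.10 = 0.0554
σ²_T = Σσ²ᵢ + 2·Σσ_ij = 5.6965 + 2 × 0.9243 = 7.5451
α = (3/2)·(1 − 5.6965/7.5451) = 0.37

coefficient alpha = 0.37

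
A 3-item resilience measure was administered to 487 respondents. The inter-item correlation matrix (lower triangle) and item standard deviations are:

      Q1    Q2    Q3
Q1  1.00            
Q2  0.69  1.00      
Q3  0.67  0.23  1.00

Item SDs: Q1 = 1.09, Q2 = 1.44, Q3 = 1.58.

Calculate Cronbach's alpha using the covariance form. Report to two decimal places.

Σσ²ᵢ = 1.09² + 1.44² + 1.58² = 5.7581
Covariances σ_ij = r_ij · s_i · s_j:
  σ(Q1,Q2) = 0.69 × 1.09 × 1.44 = 1.0830
  σ(Q1,Q3) = 0.67 × 1.09 × 1.58 = 1.1539
  σ(Q2,Q3) = 0.23 × 1.44 × 1.58 = 0.5233
σ²_T = Σσ²ᵢ + 2·Σσ_ij = 5.7581 + 2 × 2.7602 = 11.2785
α = (3/2)·(1 − 5.7581/11.2785) = 0.73

α = 0.73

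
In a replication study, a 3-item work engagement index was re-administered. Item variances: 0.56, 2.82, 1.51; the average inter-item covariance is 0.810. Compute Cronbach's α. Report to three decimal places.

Σσ²ᵢ = 0.56 + 2.82 + 1.51 = 4.89
Sum of the 3 distinct covariances = 3 × 0.810 = 2.430
σ²_total = Σσ²ᵢ + 2·Σcov = 4.89 + 2 × 2.430 = 9.750
α = (3/2)·(1 − 4.89/9.750) = 0.748

α = 0.748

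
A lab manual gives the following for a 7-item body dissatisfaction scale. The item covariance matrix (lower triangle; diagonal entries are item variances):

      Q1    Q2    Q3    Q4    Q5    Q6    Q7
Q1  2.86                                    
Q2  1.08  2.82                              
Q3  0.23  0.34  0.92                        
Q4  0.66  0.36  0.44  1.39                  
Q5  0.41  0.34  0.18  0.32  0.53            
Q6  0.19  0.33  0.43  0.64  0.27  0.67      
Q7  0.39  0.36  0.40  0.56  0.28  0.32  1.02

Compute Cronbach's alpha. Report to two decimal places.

Cronbach's alpha = 0.73

Σσᵢ² = 2.86 + 2.82 + 0.92 + 1.39 + 0.53 + 0.67 + 1.02 = 10.21
Σ_{i<j} σ_ij = 8.53
σ²_total = 10.21 + 2 × 8.53 = 27.27
α = (k/(k−1))·(1 − Σσᵢ²/σ²_total) = (7/6)·(1 − 10.21/27.27) = 0.73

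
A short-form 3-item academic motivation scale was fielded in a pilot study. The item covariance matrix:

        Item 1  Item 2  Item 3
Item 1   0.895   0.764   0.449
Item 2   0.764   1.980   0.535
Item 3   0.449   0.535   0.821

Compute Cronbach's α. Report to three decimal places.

Σσ²ᵢ = 0.895 + 1.980 + 0.821 = 3.696
Sum of off-diagonal covariances = 1.748
σ²_total = 3.696 + 2 × 1.748 = 7.192
α = (k/(k−1))·(1 − Σσ²ᵢ/σ²_total) = (3/2)·(1 − 3.696/7.192) = 0.729

α = 0.729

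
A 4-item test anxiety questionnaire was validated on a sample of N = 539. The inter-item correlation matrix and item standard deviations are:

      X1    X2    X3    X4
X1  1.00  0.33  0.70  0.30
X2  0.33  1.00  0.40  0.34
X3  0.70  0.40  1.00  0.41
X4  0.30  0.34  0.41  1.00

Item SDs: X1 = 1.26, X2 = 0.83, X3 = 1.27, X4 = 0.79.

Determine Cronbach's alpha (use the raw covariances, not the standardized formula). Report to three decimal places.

Σσ²ᵢ = 1.26² + 0.83² + 1.27² + 0.79² = 4.5135
Covariances σ_ij = r_ij · s_i · s_j:
  σ(X1,X2) = 0.33 × 1.26 × 0.83 = 0.3451
  σ(X1,X3) = 0.70 × 1.26 × 1.27 = 1.1201
  σ(X1,X4) = 0.30 × 1.26 × 0.79 = 0.2986
  σ(X2,X3) = 0.40 × 0.83 × 1.27 = 0.4216
  σ(X2,X4) = 0.34 × 0.83 × 0.79 = 0.2229
  σ(X3,X4) = 0.41 × 1.27 × 0.79 = 0.4114
σ²_T = Σσ²ᵢ + 2·Σσ_ij = 4.5135 + 2 × 2.8197 = 10.1529
α = (4/3)·(1 − 4.5135/10.1529) = 0.741

Cronbach's alpha = 0.741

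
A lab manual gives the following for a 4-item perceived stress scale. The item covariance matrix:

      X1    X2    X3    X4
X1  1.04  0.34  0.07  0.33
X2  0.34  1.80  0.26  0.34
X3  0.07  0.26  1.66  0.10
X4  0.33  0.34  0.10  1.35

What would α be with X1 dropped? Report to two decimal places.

Remaining items: X2, X3, X4 (k = 3).
ΣVar(i) = 1.80 + 1.66 + 1.35 = 4.81
total variance = 4.81 + 2 × 0.70 = 6.21
α (item deleted) = (3/2)·(1 − 4.81/6.21) = 0.34

α = 0.34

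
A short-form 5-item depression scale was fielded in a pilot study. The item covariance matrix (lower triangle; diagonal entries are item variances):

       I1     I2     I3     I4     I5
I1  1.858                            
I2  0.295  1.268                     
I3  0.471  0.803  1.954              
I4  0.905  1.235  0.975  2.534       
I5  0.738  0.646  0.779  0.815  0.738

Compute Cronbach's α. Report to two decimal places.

ΣVar(i) = 1.858 + 1.268 + 1.954 + 2.534 + 0.738 = 8.352
Sum of the distinct covariances = 7.662
total variance = 8.352 + 2 × 7.662 = 23.676
α = (k/(k−1))·(1 − ΣVar(i)/total variance) = (5/4)·(1 − 8.352/23.676) = 0.81

α = 0.81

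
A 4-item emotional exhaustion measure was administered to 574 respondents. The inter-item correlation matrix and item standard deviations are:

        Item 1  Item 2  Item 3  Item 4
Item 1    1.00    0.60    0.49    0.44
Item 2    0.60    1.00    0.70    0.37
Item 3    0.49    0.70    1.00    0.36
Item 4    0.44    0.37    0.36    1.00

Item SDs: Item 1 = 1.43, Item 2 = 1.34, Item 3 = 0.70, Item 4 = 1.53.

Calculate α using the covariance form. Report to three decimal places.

α = 0.759

Σσ²ᵢ = 1.43² + 1.34² + 0.70² + 1.53² = 6.6714
Covariances σ_ij = r_ij · s_i · s_j:
  σ(Item 1,Item 2) = 0.60 × 1.43 × 1.34 = 1.1497
  σ(Item 1,Item 3) = 0.49 × 1.43 × 0.70 = 0.4905
  σ(Item 1,Item 4) = 0.44 × 1.43 × 1.53 = 0.9627
  σ(Item 2,Item 3) = 0.70 × 1.34 × 0.70 = 0.6566
  σ(Item 2,Item 4) = 0.37 × 1.34 × 1.53 = 0.7586
  σ(Item 3,Item 4) = 0.36 × 0.70 × 1.53 = 0.3856
σ²_T = Σσ²ᵢ + 2·Σσ_ij = 6.6714 + 2 × 4.4037 = 15.4788
α = (4/3)·(1 − 6.6714/15.4788) = 0.759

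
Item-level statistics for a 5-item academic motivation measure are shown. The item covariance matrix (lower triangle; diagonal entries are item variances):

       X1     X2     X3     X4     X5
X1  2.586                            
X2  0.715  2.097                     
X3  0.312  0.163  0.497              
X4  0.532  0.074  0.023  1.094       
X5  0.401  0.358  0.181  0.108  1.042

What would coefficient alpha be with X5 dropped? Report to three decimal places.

Remaining items: X1, X2, X3, X4 (k = 4).
Σσ²ᵢ = 2.586 + 2.097 + 0.497 + 1.094 = 6.274
total variance = 6.274 + 2 × 1.819 = 9.912
α (item deleted) = (4/3)·(1 − 6.274/9.912) = 0.489

α = 0.489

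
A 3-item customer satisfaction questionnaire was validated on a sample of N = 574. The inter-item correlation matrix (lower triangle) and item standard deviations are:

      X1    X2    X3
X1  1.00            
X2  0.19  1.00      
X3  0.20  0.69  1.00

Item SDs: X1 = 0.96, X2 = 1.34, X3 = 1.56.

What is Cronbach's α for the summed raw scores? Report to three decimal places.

Cronbach's α = 0.653

Σσ²ᵢ = 0.96² + 1.34² + 1.56² = 5.1508
Covariances σ_ij = r_ij · s_i · s_j:
  σ(X1,X2) = 0.19 × 0.96 × 1.34 = 0.2444
  σ(X1,X3) = 0.20 × 0.96 × 1.56 = 0.2995
  σ(X2,X3) = 0.69 × 1.34 × 1.56 = 1.4424
σ²_T = Σσ²ᵢ + 2·Σσ_ij = 5.1508 + 2 × 1.9863 = 9.1234
α = (3/2)·(1 − 5.1508/9.1234) = 0.653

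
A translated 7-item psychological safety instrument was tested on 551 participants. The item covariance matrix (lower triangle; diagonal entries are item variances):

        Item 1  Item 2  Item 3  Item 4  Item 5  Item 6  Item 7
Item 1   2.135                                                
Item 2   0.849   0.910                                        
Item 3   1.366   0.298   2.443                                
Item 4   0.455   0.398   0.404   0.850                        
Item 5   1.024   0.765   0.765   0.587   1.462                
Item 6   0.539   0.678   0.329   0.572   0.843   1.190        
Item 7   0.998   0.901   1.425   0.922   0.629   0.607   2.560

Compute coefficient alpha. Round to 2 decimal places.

coefficient alpha = 0.85

Σσ²ᵢ = 2.135 + 0.910 + 2.443 + 0.850 + 1.462 + 1.190 + 2.560 = 11.550
Σ_{i<j} σ_ij = 15.354
σ²_total = 11.550 + 2 × 15.354 = 42.258
α = (k/(k−1))·(1 − Σσ²ᵢ/σ²_total) = (7/6)·(1 − 11.550/42.258) = 0.85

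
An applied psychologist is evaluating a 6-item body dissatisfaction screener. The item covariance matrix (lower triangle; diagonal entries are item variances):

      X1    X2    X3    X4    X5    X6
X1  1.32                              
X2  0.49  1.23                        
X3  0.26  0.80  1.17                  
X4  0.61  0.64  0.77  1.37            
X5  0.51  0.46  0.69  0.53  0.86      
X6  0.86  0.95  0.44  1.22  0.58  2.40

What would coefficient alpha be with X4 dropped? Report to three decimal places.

coefficient alpha = 0.792

Remaining items: X1, X2, X3, X5, X6 (k = 5).
Σσ²ᵢ = 1.32 + 1.23 + 1.17 + 0.86 + 2.40 = 6.98
Var(T) = 6.98 + 2 × 6.04 = 19.06
α (item deleted) = (5/4)·(1 − 6.98/19.06) = 0.792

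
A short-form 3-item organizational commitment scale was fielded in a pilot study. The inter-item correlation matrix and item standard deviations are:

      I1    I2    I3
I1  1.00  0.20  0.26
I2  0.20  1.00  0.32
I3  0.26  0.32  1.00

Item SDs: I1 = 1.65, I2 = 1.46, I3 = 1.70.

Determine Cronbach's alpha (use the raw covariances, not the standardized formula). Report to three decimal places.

Σσ²ᵢ = 1.65² + 1.46² + 1.70² = 7.7441
Covariances σ_ij = r_ij · s_i · s_j:
  σ(I1,I2) = 0.20 × 1.65 × 1.46 = 0.4818
  σ(I1,I3) = 0.26 × 1.65 × 1.70 = 0.7293
  σ(I2,I3) = 0.32 × 1.46 × 1.70 = 0.7942
σ²_T = Σσ²ᵢ + 2·Σσ_ij = 7.7441 + 2 × 2.0053 = 11.7547
α = (3/2)·(1 − 7.7441/11.7547) = 0.512

Cronbach's alpha = 0.512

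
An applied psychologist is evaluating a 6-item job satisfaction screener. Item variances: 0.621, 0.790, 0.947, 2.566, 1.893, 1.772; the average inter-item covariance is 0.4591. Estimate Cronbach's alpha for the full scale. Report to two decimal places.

Σσᵢ² = 0.621 + 0.790 + 0.947 + 2.566 + 1.893 + 1.772 = 8.589
Sum of the 15 distinct covariances = 15 × 0.4591 = 6.8865
Var(T) = Σσᵢ² + 2·Σcov = 8.589 + 2 × 6.8865 = 22.3620
α = (6/5)·(1 − 8.589/22.3620) = 0.74

Cronbach's alpha = 0.74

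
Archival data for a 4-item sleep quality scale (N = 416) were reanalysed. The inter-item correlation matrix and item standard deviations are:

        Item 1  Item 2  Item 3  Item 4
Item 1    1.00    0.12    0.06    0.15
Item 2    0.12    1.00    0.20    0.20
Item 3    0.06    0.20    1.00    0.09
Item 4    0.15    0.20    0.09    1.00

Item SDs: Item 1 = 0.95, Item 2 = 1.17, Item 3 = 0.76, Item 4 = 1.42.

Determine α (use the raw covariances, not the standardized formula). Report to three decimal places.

Σσ²ᵢ = 0.95² + 1.17² + 0.76² + 1.42² = 4.8654
Covariances σ_ij = r_ij · s_i · s_j:
  σ(Item 1,Item 2) = 0.12 × 0.95 × 1.17 = 0.1334
  σ(Item 1,Item 3) = 0.06 × 0.95 × 0.76 = 0.0433
  σ(Item 1,Item 4) = 0.15 × 0.95 × 1.42 = 0.2023
  σ(Item 2,Item 3) = 0.20 × 1.17 × 0.76 = 0.1778
  σ(Item 2,Item 4) = 0.20 × 1.17 × 1.42 = 0.3323
  σ(Item 3,Item 4) = 0.09 × 0.76 × 1.42 = 0.0971
σ²_T = Σσ²ᵢ + 2·Σσ_ij = 4.8654 + 2 × 0.9862 = 6.8378
α = (4/3)·(1 − 4.8654/6.8378) = 0.385

α = 0.385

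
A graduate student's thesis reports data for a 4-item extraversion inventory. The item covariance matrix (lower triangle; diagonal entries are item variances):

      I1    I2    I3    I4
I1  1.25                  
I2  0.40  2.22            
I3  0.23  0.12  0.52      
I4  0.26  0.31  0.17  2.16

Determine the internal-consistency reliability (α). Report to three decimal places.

Σσᵢ² = 1.25 + 2.22 + 0.52 + 2.16 = 6.15
Sum of off-diagonal covariances = 1.49
total variance = 6.15 + 2 × 1.49 = 9.13
α = (k/(k−1))·(1 − Σσᵢ²/total variance) = (4/3)·(1 − 6.15/9.13) = 0.435

α = 0.435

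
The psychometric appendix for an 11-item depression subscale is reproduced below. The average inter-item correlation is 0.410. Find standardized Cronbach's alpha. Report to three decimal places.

Standardized α = k·r̄ / (1 + (k−1)·r̄) = 11 × 0.410 / (1 + 10 × 0.410)
  = 4.5100 / 5.1000 = 0.884

α = 0.884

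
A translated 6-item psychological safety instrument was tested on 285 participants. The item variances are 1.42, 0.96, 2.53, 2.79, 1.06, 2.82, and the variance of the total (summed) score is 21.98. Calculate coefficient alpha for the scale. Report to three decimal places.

sum of item variances = 1.42 + 0.96 + 2.53 + 2.79 + 1.06 + 2.82 = 11.58
α = (k/(k−1))·(1 − sum of item variances/total variance) = (6/5)·(1 − 11.58/21.98) = 0.568

coefficient alpha = 0.568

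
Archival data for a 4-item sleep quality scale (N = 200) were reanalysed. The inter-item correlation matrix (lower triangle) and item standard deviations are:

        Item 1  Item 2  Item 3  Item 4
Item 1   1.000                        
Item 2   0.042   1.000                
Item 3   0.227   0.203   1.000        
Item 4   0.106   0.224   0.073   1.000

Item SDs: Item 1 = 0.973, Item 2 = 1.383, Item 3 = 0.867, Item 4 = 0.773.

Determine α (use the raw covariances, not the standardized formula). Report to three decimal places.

Σσ²ᵢ = 0.973² + 1.383² + 0.867² + 0.773² = 4.2086
Covariances σ_ij = r_ij · s_i · s_j:
  σ(Item 1,Item 2) = 0.042 × 0.973 × 1.383 = 0.0565
  σ(Item 1,Item 3) = 0.227 × 0.973 × 0.867 = 0.1915
  σ(Item 1,Item 4) = 0.106 × 0.973 × 0.773 = 0.0797
  σ(Item 2,Item 3) = 0.203 × 1.383 × 0.867 = 0.2434
  σ(Item 2,Item 4) = 0.224 × 1.383 × 0.773 = 0.2395
  σ(Item 3,Item 4) = 0.073 × 0.867 × 0.773 = 0.0489
σ²_T = Σσ²ᵢ + 2·Σσ_ij = 4.2086 + 2 × 0.8595 = 5.9276
α = (4/3)·(1 − 4.2086/5.9276) = 0.387

α = 0.387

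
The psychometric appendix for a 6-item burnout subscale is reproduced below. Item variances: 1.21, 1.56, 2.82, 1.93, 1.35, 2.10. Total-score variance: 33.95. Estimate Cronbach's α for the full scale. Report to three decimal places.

Σσᵢ² = 1.21 + 1.56 + 2.82 + 1.93 + 1.35 + 2.10 = 10.97
α = (k/(k−1))·(1 − Σσᵢ²/total variance) = (6/5)·(1 − 10.97/33.95) = 0.812

α = 0.812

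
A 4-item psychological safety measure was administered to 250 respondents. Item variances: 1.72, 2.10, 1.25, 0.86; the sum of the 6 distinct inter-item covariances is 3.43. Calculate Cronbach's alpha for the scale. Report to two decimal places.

α = 0.72

ΣVar(i) = 1.72 + 2.10 + 1.25 + 0.86 = 5.93
Sum of distinct covariances = 3.43
σ²_T = ΣVar(i) + 2·Σcov = 5.93 + 2 × 3.43 = 12.79
α = (4/3)·(1 − 5.93/12.79) = 0.72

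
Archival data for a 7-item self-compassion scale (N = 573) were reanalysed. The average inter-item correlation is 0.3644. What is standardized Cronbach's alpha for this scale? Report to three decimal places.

α = 0.801

Standardized α = k·r̄ / (1 + (k−1)·r̄) = 7 × 0.3644 / (1 + 6 × 0.3644)
  = 2.5508 / 3.1864 = 0.801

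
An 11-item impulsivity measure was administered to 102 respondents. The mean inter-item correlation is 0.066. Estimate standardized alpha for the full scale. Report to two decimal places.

α = 0.44

Standardized α = k·r̄ / (1 + (k−1)·r̄) = 11 × 0.066 / (1 + 10 × 0.066)
  = 0.7260 / 1.6600 = 0.44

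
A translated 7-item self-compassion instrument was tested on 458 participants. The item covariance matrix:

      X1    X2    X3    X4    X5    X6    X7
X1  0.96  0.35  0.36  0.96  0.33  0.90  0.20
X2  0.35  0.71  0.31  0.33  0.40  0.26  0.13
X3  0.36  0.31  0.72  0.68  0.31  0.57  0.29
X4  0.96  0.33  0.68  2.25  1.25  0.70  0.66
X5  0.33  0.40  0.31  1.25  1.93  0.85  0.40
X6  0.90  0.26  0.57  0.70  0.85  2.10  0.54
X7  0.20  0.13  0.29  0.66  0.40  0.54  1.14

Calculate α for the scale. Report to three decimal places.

α = 0.802

ΣVar(i) = 0.96 + 0.71 + 0.72 + 2.25 + 1.93 + 2.10 + 1.14 = 9.81
Sum of the distinct covariances = 10.78
total variance = 9.81 + 2 × 10.78 = 31.37
α = (k/(k−1))·(1 − ΣVar(i)/total variance) = (7/6)·(1 − 9.81/31.37) = 0.802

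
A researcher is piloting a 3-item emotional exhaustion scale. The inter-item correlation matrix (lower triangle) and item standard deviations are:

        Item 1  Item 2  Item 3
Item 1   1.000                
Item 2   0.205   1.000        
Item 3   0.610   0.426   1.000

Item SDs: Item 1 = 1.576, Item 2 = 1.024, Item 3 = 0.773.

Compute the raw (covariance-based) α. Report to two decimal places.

Σσ²ᵢ = 1.576² + 1.024² + 0.773² = 4.1299
Covariances σ_ij = r_ij · s_i · s_j:
  σ(Item 1,Item 2) = 0.205 × 1.576 × 1.024 = 0.3308
  σ(Item 1,Item 3) = 0.610 × 1.576 × 0.773 = 0.7431
  σ(Item 2,Item 3) = 0.426 × 1.024 × 0.773 = 0.3372
σ²_T = Σσ²ᵢ + 2·Σσ_ij = 4.1299 + 2 × 1.4111 = 6.9521
α = (3/2)·(1 − 4.1299/6.9521) = 0.61

α = 0.61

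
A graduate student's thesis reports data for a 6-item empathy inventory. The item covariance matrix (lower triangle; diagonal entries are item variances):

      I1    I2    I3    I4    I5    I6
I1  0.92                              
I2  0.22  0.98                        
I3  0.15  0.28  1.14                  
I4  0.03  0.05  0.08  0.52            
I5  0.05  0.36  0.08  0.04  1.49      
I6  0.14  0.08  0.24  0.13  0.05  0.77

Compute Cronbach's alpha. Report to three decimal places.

Cronbach's alpha = 0.486

Σσᵢ² = 0.92 + 0.98 + 1.14 + 0.52 + 1.49 + 0.77 = 5.82
Σ_{i<j} σ_ij = 1.98
σ²_T = 5.82 + 2 × 1.98 = 9.78
α = (k/(k−1))·(1 − Σσᵢ²/σ²_T) = (6/5)·(1 − 5.82/9.78) = 0.486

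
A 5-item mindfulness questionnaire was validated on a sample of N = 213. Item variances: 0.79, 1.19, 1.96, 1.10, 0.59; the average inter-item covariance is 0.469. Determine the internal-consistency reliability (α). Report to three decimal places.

α = 0.781

Σσᵢ² = 0.79 + 1.19 + 1.96 + 1.10 + 0.59 = 5.63
Sum of the 10 distinct covariances = 10 × 0.469 = 4.690
Var(T) = Σσᵢ² + 2·Σcov = 5.63 + 2 × 4.690 = 15.010
α = (5/4)·(1 − 5.63/15.010) = 0.781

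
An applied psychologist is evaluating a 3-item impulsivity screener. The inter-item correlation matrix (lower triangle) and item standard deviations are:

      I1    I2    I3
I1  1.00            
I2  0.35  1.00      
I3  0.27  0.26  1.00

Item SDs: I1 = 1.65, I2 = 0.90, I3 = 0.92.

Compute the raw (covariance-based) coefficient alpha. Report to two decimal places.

coefficient alpha = 0.52

Σσ²ᵢ = 1.65² + 0.90² + 0.92² = 4.3789
Covariances σ_ij = r_ij · s_i · s_j:
  σ(I1,I2) = 0.35 × 1.65 × 0.90 = 0.5197
  σ(I1,I3) = 0.27 × 1.65 × 0.92 = 0.4099
  σ(I2,I3) = 0.26 × 0.90 × 0.92 = 0.2153
σ²_T = Σσ²ᵢ + 2·Σσ_ij = 4.3789 + 2 × 1.1449 = 6.6687
α = (3/2)·(1 − 4.3789/6.6687) = 0.52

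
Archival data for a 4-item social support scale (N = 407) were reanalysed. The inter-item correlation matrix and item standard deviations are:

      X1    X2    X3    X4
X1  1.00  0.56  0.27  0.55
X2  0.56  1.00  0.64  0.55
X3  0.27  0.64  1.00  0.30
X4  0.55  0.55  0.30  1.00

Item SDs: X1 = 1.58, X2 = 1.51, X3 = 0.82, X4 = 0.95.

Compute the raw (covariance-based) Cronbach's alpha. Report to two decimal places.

Σσ²ᵢ = 1.58² + 1.51² + 0.82² + 0.95² = 6.3514
Covariances σ_ij = r_ij · s_i · s_j:
  σ(X1,X2) = 0.56 × 1.58 × 1.51 = 1.3360
  σ(X1,X3) = 0.27 × 1.58 × 0.82 = 0.3498
  σ(X1,X4) = 0.55 × 1.58 × 0.95 = 0.8256
  σ(X2,X3) = 0.64 × 1.51 × 0.82 = 0.7924
  σ(X2,X4) = 0.55 × 1.51 × 0.95 = 0.7890
  σ(X3,X4) = 0.30 × 0.82 × 0.95 = 0.2337
σ²_T = Σσ²ᵢ + 2·Σσ_ij = 6.3514 + 2 × 4.3265 = 15.0044
α = (4/3)·(1 − 6.3514/15.0044) = 0.77

Cronbach's alpha = 0.77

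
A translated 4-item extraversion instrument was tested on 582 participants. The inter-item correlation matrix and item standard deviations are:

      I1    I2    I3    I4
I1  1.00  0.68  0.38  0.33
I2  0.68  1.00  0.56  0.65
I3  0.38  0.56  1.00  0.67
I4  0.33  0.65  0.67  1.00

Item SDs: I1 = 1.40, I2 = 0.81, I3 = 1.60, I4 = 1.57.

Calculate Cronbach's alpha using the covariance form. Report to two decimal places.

α = 0.79

Σσ²ᵢ = 1.40² + 0.81² + 1.60² + 1.57² = 7.6410
Covariances σ_ij = r_ij · s_i · s_j:
  σ(I1,I2) = 0.68 × 1.40 × 0.81 = 0.7711
  σ(I1,I3) = 0.38 × 1.40 × 1.60 = 0.8512
  σ(I1,I4) = 0.33 × 1.40 × 1.57 = 0.7253
  σ(I2,I3) = 0.56 × 0.81 × 1.60 = 0.7258
  σ(I2,I4) = 0.65 × 0.81 × 1.57 = 0.8266
  σ(I3,I4) = 0.67 × 1.60 × 1.57 = 1.6830
σ²_T = Σσ²ᵢ + 2·Σσ_ij = 7.6410 + 2 × 5.5830 = 18.8070
α = (4/3)·(1 − 7.6410/18.8070) = 0.79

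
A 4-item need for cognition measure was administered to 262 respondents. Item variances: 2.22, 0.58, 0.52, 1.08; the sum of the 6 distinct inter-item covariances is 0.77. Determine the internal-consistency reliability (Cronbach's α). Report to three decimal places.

ΣVar(i) = 2.22 + 0.58 + 0.52 + 1.08 = 4.40
Sum of distinct covariances = 0.77
σ²_T = ΣVar(i) + 2·Σcov = 4.40 + 2 × 0.77 = 5.94
α = (4/3)·(1 − 4.40/5.94) = 0.346

α = 0.346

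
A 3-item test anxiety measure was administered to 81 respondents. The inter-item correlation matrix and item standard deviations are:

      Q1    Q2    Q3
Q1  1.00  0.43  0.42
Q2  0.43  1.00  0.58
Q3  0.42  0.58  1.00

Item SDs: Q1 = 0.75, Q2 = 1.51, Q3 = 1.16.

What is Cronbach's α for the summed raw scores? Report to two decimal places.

Σσ²ᵢ = 0.75² + 1.51² + 1.16² = 4.1882
Covariances σ_ij = r_ij · s_i · s_j:
  σ(Q1,Q2) = 0.43 × 0.75 × 1.51 = 0.4870
  σ(Q1,Q3) = 0.42 × 0.75 × 1.16 = 0.3654
  σ(Q2,Q3) = 0.58 × 1.51 × 1.16 = 1.0159
σ²_T = Σσ²ᵢ + 2·Σσ_ij = 4.1882 + 2 × 1.8683 = 7.9248
α = (3/2)·(1 − 4.1882/7.9248) = 0.71

α = 0.71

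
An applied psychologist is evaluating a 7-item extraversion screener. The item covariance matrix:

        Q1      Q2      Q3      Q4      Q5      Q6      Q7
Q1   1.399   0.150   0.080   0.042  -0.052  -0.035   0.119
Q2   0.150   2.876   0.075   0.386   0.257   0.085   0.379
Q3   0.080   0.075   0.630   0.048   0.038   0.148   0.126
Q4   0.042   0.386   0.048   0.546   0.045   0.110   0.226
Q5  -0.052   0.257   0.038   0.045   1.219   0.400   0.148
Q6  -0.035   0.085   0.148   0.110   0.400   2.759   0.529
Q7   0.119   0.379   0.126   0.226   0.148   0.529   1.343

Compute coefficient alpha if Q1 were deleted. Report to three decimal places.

coefficient alpha = 0.468

Remaining items: Q2, Q3, Q4, Q5, Q6, Q7 (k = 6).
Σσᵢ² = 2.876 + 0.630 + 0.546 + 1.219 + 2.759 + 1.343 = 9.373
total variance = 9.373 + 2 × 3.000 = 15.373
α (item deleted) = (6/5)·(1 − 9.373/15.373) = 0.468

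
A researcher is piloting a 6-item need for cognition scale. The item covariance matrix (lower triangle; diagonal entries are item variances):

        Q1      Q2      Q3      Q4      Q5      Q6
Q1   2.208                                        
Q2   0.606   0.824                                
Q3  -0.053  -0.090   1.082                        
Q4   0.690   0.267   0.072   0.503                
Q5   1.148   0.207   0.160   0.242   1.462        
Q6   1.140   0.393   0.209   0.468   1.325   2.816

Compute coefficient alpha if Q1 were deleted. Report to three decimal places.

Remaining items: Q2, Q3, Q4, Q5, Q6 (k = 5).
ΣVar(i) = 0.824 + 1.082 + 0.503 + 1.462 + 2.816 = 6.687
σ²_total = 6.687 + 2 × 3.253 = 13.193
α (item deleted) = (5/4)·(1 − 6.687/13.193) = 0.616

α = 0.616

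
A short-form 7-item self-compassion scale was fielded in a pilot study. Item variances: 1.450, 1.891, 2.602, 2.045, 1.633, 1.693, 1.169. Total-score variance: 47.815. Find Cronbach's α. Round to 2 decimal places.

α = 0.86

ΣVar(i) = 1.450 + 1.891 + 2.602 + 2.045 + 1.633 + 1.693 + 1.169 = 12.483
α = (k/(k−1))·(1 − ΣVar(i)/total variance) = (7/6)·(1 − 12.483/47.815) = 0.86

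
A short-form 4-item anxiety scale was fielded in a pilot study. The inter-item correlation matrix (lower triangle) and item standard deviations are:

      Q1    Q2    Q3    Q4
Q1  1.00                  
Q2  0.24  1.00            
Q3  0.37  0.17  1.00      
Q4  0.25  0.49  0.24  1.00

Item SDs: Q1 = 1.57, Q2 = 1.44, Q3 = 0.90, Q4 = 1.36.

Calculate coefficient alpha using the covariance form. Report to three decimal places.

α = 0.614

Σσ²ᵢ = 1.57² + 1.44² + 0.90² + 1.36² = 7.1981
Covariances σ_ij = r_ij · s_i · s_j:
  σ(Q1,Q2) = 0.24 × 1.57 × 1.44 = 0.5426
  σ(Q1,Q3) = 0.37 × 1.57 × 0.90 = 0.5228
  σ(Q1,Q4) = 0.25 × 1.57 × 1.36 = 0.5338
  σ(Q2,Q3) = 0.17 × 1.44 × 0.90 = 0.2203
  σ(Q2,Q4) = 0.49 × 1.44 × 1.36 = 0.9596
  σ(Q3,Q4) = 0.24 × 0.90 × 1.36 = 0.2938
σ²_T = Σσ²ᵢ + 2·Σσ_ij = 7.1981 + 2 × 3.0729 = 13.3439
α = (4/3)·(1 − 7.1981/13.3439) = 0.614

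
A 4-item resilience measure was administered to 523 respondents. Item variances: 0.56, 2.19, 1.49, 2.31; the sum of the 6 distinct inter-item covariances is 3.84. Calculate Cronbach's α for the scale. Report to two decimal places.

α = 0.72

sum of item variances = 0.56 + 2.19 + 1.49 + 2.31 = 6.55
Sum of distinct covariances = 3.84
σ²_total = sum of item variances + 2·Σcov = 6.55 + 2 × 3.84 = 14.23
α = (4/3)·(1 − 6.55/14.23) = 0.72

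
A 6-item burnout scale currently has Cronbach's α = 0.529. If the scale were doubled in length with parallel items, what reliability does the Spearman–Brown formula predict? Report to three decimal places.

predicted reliability = 0.692

Length factor m = 2
α' = m·α / (1 + (m−1)·α)
   = 2 × 0.529 / (1 + (2 − 1) × 0.529)
   = 1.0580 / 1.5290 = 0.692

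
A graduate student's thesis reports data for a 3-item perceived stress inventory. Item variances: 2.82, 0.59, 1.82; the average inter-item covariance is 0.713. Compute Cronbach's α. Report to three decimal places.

Cronbach's α = 0.675

sum of item variances = 2.82 + 0.59 + 1.82 = 5.23
Sum of the 3 distinct covariances = 3 × 0.713 = 2.139
Var(T) = sum of item variances + 2·Σcov = 5.23 + 2 × 2.139 = 9.508
α = (3/2)·(1 − 5.23/9.508) = 0.675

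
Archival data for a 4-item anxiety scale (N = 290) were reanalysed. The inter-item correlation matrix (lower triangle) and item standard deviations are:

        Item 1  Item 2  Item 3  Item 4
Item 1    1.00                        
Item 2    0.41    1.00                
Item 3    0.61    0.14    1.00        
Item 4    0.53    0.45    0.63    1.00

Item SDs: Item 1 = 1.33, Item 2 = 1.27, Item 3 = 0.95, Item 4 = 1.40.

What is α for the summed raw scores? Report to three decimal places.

α = 0.769

Σσ²ᵢ = 1.33² + 1.27² + 0.95² + 1.40² = 6.2443
Covariances σ_ij = r_ij · s_i · s_j:
  σ(Item 1,Item 2) = 0.41 × 1.33 × 1.27 = 0.6925
  σ(Item 1,Item 3) = 0.61 × 1.33 × 0.95 = 0.7707
  σ(Item 1,Item 4) = 0.53 × 1.33 × 1.40 = 0.9869
  σ(Item 2,Item 3) = 0.14 × 1.27 × 0.95 = 0.1689
  σ(Item 2,Item 4) = 0.45 × 1.27 × 1.40 = 0.8001
  σ(Item 3,Item 4) = 0.63 × 0.95 × 1.40 = 0.8379
σ²_T = Σσ²ᵢ + 2·Σσ_ij = 6.2443 + 2 × 4.2570 = 14.7583
α = (4/3)·(1 − 6.2443/14.7583) = 0.769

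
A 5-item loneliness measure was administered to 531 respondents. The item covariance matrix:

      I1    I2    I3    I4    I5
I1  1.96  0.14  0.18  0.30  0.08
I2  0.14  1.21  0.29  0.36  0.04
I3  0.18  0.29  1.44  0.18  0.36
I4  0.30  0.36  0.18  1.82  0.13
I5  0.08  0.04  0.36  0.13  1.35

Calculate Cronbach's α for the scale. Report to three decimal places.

Cronbach's α = 0.433

ΣVar(i) = 1.96 + 1.21 + 1.44 + 1.82 + 1.35 = 7.78
Sum of the distinct covariances = 2.06
σ²_T = 7.78 + 2 × 2.06 = 11.90
α = (k/(k−1))·(1 − ΣVar(i)/σ²_T) = (5/4)·(1 − 7.78/11.90) = 0.433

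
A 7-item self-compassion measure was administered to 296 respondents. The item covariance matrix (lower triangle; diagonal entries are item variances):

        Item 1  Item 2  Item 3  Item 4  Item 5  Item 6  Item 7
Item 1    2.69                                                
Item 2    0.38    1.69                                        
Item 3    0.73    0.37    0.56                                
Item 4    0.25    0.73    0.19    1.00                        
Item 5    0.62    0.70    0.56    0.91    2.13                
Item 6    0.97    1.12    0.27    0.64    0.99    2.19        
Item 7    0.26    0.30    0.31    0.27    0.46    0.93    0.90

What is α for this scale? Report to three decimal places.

α = 0.796

Σσ²ᵢ = 2.69 + 1.69 + 0.56 + 1.00 + 2.13 + 2.19 + 0.90 = 11.16
Sum of off-diagonal covariances = 11.96
Var(T) = 11.16 + 2 × 11.96 = 35.08
α = (k/(k−1))·(1 − Σσ²ᵢ/Var(T)) = (7/6)·(1 − 11.16/35.08) = 0.796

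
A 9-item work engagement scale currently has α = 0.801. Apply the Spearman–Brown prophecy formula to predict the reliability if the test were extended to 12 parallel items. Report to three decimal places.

predicted reliability = 0.843

Length factor m = 12/9 = 1.3333
α' = m·α / (1 + (m−1)·α)
   = 12/9 × 0.801 / (1 + (12/9 − 1) × 0.801)
   = 1.0680 / 1.2670 = 0.843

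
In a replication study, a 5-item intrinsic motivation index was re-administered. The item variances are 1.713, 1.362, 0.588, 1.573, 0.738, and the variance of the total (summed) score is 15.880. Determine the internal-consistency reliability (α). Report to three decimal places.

ΣVar(i) = 1.713 + 1.362 + 0.588 + 1.573 + 0.738 = 5.974
α = (k/(k−1))·(1 − ΣVar(i)/total variance) = (5/4)·(1 − 5.974/15.880) = 0.780

α = 0.780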